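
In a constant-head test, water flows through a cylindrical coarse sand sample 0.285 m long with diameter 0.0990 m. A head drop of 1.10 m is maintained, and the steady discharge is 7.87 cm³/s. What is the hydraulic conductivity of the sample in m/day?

22.9

Cross-sectional area A = π·(d/2)² = π × (0.0990/2)² = 0.007698 m².
Convert discharge: 7.87 cm³/s = 7.870e-06 m³/s.
Darcy's law rearranged: K = Q·L / (A·Δh) = 7.870e-06 × 0.285 / (0.007698 × 1.10) = 0.0002649 m/s = 22.89 m/day.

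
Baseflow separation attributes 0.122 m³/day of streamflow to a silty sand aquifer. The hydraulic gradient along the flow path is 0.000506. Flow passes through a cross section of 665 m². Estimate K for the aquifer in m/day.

Hydraulic gradient i = 0.000506.
From Q = K·A·i, K = Q / (A·i) = 0.122 / (665.0 × 0.0005060) = 0.3626 m/day.

0.363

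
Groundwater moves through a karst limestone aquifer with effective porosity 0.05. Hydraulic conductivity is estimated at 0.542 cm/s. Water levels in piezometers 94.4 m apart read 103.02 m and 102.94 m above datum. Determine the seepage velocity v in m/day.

Convert K: 0.542 cm/s × 864 = 468.3 m/day.
Hydraulic gradient i = (103.02 − 102.94) / 94.4 = 0.08 / 94.4 = 0.0008475.
Darcy flux q = K · i = 468.3 × 0.0008475 = 0.3969 m/day.
Seepage velocity v = q / n_e = 0.3969 / 0.05 = 7.937 m/day.

7.94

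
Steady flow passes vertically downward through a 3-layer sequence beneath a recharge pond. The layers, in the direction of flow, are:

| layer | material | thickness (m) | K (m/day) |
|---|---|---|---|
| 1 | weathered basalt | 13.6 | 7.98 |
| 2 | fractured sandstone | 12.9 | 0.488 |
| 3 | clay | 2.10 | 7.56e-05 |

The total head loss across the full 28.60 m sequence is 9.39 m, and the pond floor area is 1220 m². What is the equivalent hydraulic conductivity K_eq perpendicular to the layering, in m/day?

Flow is perpendicular to layering, so the layers act in series and the equivalent K is the thickness-weighted harmonic mean.
Total thickness L = 13.6 + 12.9 + 2.10 = 28.60 m.
Σ(b_i/K_i) = 13.6/7.98 + 12.9/0.488 + 2.10/7.56e-05 = 27806 d.
K_eq = L / Σ(b_i/K_i) = 28.60 / 27806 = 0.001029 m/day.

0.00103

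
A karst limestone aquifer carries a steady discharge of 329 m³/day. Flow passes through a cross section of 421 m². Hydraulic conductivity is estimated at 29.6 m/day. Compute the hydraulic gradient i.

From Q = K·A·i, i = Q / (K·A) = 329 / (29.60 × 421.0) = 0.02640.

0.0264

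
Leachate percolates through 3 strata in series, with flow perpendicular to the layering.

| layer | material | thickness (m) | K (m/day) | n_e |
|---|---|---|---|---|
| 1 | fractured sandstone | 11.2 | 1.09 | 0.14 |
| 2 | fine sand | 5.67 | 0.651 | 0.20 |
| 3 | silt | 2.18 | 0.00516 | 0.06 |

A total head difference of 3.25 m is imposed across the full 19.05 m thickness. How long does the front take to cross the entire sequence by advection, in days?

385

With flow normal to the layers, continuity requires the same specific discharge q through every layer.
Σ(b_i/K_i) = 11.2/1.09 + 5.67/0.651 + 2.18/0.00516 = 441.5 d.
q = Δh / Σ(b_i/K_i) = 3.25 / 441.5 = 0.007362 m/day.
In each layer the seepage velocity is v_i = q/n_i, so the layer transit time is t_i = b_i·n_i / q:
  layer 1 (fractured sandstone): t_1 = 11.2 × 0.14 / 0.007362 = 213.0 d
  layer 2 (fine sand): t_2 = 5.67 × 0.20 / 0.007362 = 154.0 d
  layer 3 (silt): t_3 = 2.18 × 0.06 / 0.007362 = 17.77 d
Total t = Σ t_i = 384.8 days.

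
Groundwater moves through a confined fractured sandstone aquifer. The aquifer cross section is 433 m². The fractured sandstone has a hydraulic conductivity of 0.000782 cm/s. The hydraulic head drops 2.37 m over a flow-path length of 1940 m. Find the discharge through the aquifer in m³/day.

0.357

Convert K: 0.000782 cm/s × 864 = 0.6756 m/day.
Hydraulic gradient i = Δh / L = 2.37 / 1940 = 0.001222.
Darcy's law: Q = K · A · i = 0.6756 × 433.0 × 0.001222 = 0.3574 m³/day.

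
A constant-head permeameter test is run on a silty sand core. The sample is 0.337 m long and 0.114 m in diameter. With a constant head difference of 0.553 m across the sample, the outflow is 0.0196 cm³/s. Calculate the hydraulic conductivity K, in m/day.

0.101

Cross-sectional area A = π·(d/2)² = π × (0.114/2)² = 0.01021 m².
Convert discharge: 0.0196 cm³/s = 1.960e-08 m³/s.
Darcy's law rearranged: K = Q·L / (A·Δh) = 1.960e-08 × 0.337 / (0.01021 × 0.553) = 1.170e-06 m/s = 0.1011 m/day.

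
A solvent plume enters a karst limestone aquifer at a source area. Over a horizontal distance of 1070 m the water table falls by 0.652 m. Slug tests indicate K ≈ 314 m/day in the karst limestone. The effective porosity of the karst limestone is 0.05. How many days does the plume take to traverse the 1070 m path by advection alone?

280

Hydraulic gradient i = Δh / L = 0.652 / 1070 = 0.0006093.
Darcy flux q = K · i = 314.0 × 0.0006093 = 0.1913 m/day.
Seepage velocity v = q / n_e = 0.1913 / 0.05 = 3.827 m/day.
Travel time t = L / v = 1070 / 3.827 = 279.6 days.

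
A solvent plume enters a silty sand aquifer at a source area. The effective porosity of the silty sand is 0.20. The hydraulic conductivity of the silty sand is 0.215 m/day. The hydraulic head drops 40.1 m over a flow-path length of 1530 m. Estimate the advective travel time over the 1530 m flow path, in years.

Hydraulic gradient i = Δh / L = 40.1 / 1530 = 0.02621.
Darcy flux q = K · i = 0.2150 × 0.02621 = 0.005635 m/day.
Seepage velocity v = q / n_e = 0.005635 / 0.20 = 0.02817 m/day.
Travel time t = L / v = 1530 / 0.02817 = 54304 days = 148.7 years.

149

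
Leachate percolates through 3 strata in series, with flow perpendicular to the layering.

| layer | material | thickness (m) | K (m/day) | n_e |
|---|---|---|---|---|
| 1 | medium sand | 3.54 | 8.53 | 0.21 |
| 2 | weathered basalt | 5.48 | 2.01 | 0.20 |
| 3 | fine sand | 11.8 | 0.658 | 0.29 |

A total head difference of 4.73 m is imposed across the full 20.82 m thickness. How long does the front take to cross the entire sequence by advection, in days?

23.4

With flow normal to the layers, continuity requires the same specific discharge q through every layer.
Σ(b_i/K_i) = 3.54/8.53 + 5.48/2.01 + 11.8/0.658 = 21.07 d.
q = Δh / Σ(b_i/K_i) = 4.73 / 21.07 = 0.2244 m/day.
In each layer the seepage velocity is v_i = q/n_i, so the layer transit time is t_i = b_i·n_i / q:
  layer 1 (medium sand): t_1 = 3.54 × 0.21 / 0.2244 = 3.312 d
  layer 2 (weathered basalt): t_2 = 5.48 × 0.20 / 0.2244 = 4.883 d
  layer 3 (fine sand): t_3 = 11.8 × 0.29 / 0.2244 = 15.25 d
Total t = Σ t_i = 23.44 days.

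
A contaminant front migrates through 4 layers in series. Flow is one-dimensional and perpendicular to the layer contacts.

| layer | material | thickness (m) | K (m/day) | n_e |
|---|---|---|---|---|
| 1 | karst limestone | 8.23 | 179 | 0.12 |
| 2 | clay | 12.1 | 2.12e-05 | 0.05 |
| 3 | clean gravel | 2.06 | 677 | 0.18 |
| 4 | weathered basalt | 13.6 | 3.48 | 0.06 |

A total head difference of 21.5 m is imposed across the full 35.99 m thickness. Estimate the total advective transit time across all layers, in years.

With flow normal to the layers, continuity requires the same specific discharge q through every layer.
Σ(b_i/K_i) = 8.23/179 + 12.1/2.12e-05 + 2.06/677 + 13.6/3.48 = 5.708e+05 d.
q = Δh / Σ(b_i/K_i) = 21.5 / 5.708e+05 = 3.767e-05 m/day.
In each layer the seepage velocity is v_i = q/n_i, so the layer transit time is t_i = b_i·n_i / q:
  layer 1 (karst limestone): t_1 = 8.23 × 0.12 / 3.767e-05 = 26218 d
  layer 2 (clay): t_2 = 12.1 × 0.05 / 3.767e-05 = 16061 d
  layer 3 (clean gravel): t_3 = 2.06 × 0.18 / 3.767e-05 = 9844 d
  layer 4 (weathered basalt): t_4 = 13.6 × 0.06 / 3.767e-05 = 21662 d
Total t = Σ t_i = 73784 days = 202.0 years.

202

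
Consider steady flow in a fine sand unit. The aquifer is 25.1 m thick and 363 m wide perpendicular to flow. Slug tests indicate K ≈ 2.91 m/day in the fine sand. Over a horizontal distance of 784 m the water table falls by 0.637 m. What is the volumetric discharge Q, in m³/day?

21.5

Cross-sectional area A = 363 × 25.1 = 9111 m².
Hydraulic gradient i = Δh / L = 0.637 / 784 = 0.0008125.
Darcy's law: Q = K · A · i = 2.910 × 9111 × 0.0008125 = 21.54 m³/day.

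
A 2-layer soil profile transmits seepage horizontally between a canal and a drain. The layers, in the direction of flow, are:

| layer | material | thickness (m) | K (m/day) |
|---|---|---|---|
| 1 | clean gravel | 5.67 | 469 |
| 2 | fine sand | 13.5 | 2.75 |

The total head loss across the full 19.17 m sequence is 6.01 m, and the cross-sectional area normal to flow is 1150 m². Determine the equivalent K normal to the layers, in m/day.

Flow is perpendicular to layering, so the layers act in series and the equivalent K is the thickness-weighted harmonic mean.
Total thickness L = 5.67 + 13.5 = 19.17 m.
Σ(b_i/K_i) = 5.67/469 + 13.5/2.75 = 4.921 d.
K_eq = L / Σ(b_i/K_i) = 19.17 / 4.921 = 3.895 m/day.

3.90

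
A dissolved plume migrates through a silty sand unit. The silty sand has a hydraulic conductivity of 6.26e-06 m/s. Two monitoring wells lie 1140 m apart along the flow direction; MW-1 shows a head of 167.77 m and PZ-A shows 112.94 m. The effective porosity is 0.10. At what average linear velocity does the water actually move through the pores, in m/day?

0.260

Convert K: 6.26e-06 m/s × 86400 = 0.5409 m/day.
Hydraulic gradient i = (167.77 − 112.94) / 1140 = 54.83 / 1140 = 0.04810.
Darcy flux q = K · i = 0.5409 × 0.04810 = 0.02601 m/day.
Seepage velocity v = q / n_e = 0.02601 / 0.10 = 0.2601 m/day.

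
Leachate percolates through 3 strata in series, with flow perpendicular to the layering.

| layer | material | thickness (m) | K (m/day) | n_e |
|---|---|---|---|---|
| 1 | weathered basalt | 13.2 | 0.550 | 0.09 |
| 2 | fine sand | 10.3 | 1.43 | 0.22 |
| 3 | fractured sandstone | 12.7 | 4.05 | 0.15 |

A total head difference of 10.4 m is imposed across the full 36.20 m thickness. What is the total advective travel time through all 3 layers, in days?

17.7

With flow normal to the layers, continuity requires the same specific discharge q through every layer.
Σ(b_i/K_i) = 13.2/0.550 + 10.3/1.43 + 12.7/4.05 = 34.34 d.
q = Δh / Σ(b_i/K_i) = 10.4 / 34.34 = 0.3029 m/day.
In each layer the seepage velocity is v_i = q/n_i, so the layer transit time is t_i = b_i·n_i / q:
  layer 1 (weathered basalt): t_1 = 13.2 × 0.09 / 0.3029 = 3.923 d
  layer 2 (fine sand): t_2 = 10.3 × 0.22 / 0.3029 = 7.482 d
  layer 3 (fractured sandstone): t_3 = 12.7 × 0.15 / 0.3029 = 6.290 d
Total t = Σ t_i = 17.69 days.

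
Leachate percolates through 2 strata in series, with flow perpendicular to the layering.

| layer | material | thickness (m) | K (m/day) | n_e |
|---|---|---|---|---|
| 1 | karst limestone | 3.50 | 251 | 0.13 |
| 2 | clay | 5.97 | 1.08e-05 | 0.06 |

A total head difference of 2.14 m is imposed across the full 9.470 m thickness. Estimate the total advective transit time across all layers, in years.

575

With flow normal to the layers, continuity requires the same specific discharge q through every layer.
Σ(b_i/K_i) = 3.50/251 + 5.97/1.08e-05 = 5.528e+05 d.
q = Δh / Σ(b_i/K_i) = 2.14 / 5.528e+05 = 3.871e-06 m/day.
In each layer the seepage velocity is v_i = q/n_i, so the layer transit time is t_i = b_i·n_i / q:
  layer 1 (karst limestone): t_1 = 3.50 × 0.13 / 3.871e-06 = 1.175e+05 d
  layer 2 (clay): t_2 = 5.97 × 0.06 / 3.871e-06 = 92526 d
Total t = Σ t_i = 2.101e+05 days = 575.1 years.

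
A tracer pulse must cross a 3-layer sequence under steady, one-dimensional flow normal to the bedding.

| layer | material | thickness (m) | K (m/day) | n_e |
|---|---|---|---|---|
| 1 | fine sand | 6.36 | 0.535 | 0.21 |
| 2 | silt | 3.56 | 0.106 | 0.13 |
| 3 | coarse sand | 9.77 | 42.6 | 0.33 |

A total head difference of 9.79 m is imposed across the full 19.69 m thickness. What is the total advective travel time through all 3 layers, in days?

23.4

With flow normal to the layers, continuity requires the same specific discharge q through every layer.
Σ(b_i/K_i) = 6.36/0.535 + 3.56/0.106 + 9.77/42.6 = 45.70 d.
q = Δh / Σ(b_i/K_i) = 9.79 / 45.70 = 0.2142 m/day.
In each layer the seepage velocity is v_i = q/n_i, so the layer transit time is t_i = b_i·n_i / q:
  layer 1 (fine sand): t_1 = 6.36 × 0.21 / 0.2142 = 6.235 d
  layer 2 (silt): t_2 = 3.56 × 0.13 / 0.2142 = 2.160 d
  layer 3 (coarse sand): t_3 = 9.77 × 0.33 / 0.2142 = 15.05 d
Total t = Σ t_i = 23.45 days.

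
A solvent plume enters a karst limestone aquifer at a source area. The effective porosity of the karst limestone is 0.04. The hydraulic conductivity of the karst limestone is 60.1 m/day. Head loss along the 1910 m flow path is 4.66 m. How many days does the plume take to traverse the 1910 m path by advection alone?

Hydraulic gradient i = Δh / L = 4.66 / 1910 = 0.002440.
Darcy flux q = K · i = 60.10 × 0.002440 = 0.1466 m/day.
Seepage velocity v = q / n_e = 0.1466 / 0.04 = 3.666 m/day.
Travel time t = L / v = 1910 / 3.666 = 521.0 days.

521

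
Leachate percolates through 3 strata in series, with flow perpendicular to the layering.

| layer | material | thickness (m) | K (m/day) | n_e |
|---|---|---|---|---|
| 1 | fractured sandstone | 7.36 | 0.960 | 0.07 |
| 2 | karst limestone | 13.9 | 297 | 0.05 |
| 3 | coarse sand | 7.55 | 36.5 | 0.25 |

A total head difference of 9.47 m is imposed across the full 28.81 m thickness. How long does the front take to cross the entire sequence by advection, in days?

With flow normal to the layers, continuity requires the same specific discharge q through every layer.
Σ(b_i/K_i) = 7.36/0.960 + 13.9/297 + 7.55/36.5 = 7.920 d.
q = Δh / Σ(b_i/K_i) = 9.47 / 7.920 = 1.196 m/day.
In each layer the seepage velocity is v_i = q/n_i, so the layer transit time is t_i = b_i·n_i / q:
  layer 1 (fractured sandstone): t_1 = 7.36 × 0.07 / 1.196 = 0.4309 d
  layer 2 (karst limestone): t_2 = 13.9 × 0.05 / 1.196 = 0.5813 d
  layer 3 (coarse sand): t_3 = 7.55 × 0.25 / 1.196 = 1.579 d
Total t = Σ t_i = 2.591 days.

2.59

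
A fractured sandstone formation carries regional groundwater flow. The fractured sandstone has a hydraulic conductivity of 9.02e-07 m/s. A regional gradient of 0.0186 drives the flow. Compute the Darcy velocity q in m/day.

0.00145

Convert K: 9.02e-07 m/s × 86400 = 0.07793 m/day.
Hydraulic gradient i = 0.0186.
Specific discharge q = K · i = 0.07793 × 0.01860 = 0.001450 m/day.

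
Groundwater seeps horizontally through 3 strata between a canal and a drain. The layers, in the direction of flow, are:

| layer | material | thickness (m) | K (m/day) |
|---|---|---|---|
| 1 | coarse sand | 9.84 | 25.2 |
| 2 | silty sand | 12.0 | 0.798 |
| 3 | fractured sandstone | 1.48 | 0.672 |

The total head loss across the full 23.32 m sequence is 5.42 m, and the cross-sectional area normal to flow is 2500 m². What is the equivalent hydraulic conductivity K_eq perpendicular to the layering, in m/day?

1.32

Flow is perpendicular to layering, so the layers act in series and the equivalent K is the thickness-weighted harmonic mean.
Total thickness L = 9.84 + 12.0 + 1.48 = 23.32 m.
Σ(b_i/K_i) = 9.84/25.2 + 12.0/0.798 + 1.48/0.672 = 17.63 d.
K_eq = L / Σ(b_i/K_i) = 23.32 / 17.63 = 1.323 m/day.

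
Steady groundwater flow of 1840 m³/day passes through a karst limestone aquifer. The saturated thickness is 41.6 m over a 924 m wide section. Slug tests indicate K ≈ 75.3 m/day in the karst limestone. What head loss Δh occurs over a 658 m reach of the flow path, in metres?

Cross-sectional area A = 924 × 41.6 = 38438 m².
From Q = K·A·i, i = Q / (K·A) = 1840 / (75.30 × 38438) = 0.0006357.
Head loss Δh = i · L = 0.0006357 × 658 = 0.4183 m.

0.418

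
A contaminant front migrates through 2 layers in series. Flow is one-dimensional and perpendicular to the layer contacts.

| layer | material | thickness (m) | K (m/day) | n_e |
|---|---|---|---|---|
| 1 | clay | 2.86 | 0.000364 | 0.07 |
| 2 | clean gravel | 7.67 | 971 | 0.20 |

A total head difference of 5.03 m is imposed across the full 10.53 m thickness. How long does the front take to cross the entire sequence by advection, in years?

7.42

With flow normal to the layers, continuity requires the same specific discharge q through every layer.
Σ(b_i/K_i) = 2.86/0.000364 + 7.67/971 = 7857 d.
q = Δh / Σ(b_i/K_i) = 5.03 / 7857 = 0.0006402 m/day.
In each layer the seepage velocity is v_i = q/n_i, so the layer transit time is t_i = b_i·n_i / q:
  layer 1 (clay): t_1 = 2.86 × 0.07 / 0.0006402 = 312.7 d
  layer 2 (clean gravel): t_2 = 7.67 × 0.20 / 0.0006402 = 2396 d
Total t = Σ t_i = 2709 days = 7.417 years.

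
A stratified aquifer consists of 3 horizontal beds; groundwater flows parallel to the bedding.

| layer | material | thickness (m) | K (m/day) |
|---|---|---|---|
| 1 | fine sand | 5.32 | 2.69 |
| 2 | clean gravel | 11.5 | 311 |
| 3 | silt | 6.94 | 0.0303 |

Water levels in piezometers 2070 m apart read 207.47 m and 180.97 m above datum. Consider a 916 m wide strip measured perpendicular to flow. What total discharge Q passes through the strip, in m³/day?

Flow is parallel to layering, so each bed carries its own Darcy discharge and the transmissivities add.
Σ(K_i·b_i) = 2.69×5.32 + 311×11.5 + 0.0303×6.94 = 3591 m²/day.
Hydraulic gradient i = (207.47 − 180.97) / 2070 = 26.5 / 2070 = 0.01280.
Q = Σ(K_i·b_i) · W · i = 3591 × 916 × 0.01280 = 42110 m³/day.

42100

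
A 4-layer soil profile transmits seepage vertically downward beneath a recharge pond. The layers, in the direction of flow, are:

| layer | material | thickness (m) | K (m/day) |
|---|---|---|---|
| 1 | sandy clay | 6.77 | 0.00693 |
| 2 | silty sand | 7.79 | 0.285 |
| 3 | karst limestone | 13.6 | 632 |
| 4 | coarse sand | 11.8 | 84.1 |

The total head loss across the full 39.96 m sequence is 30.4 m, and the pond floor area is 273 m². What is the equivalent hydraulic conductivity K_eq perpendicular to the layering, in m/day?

0.0398

Flow is perpendicular to layering, so the layers act in series and the equivalent K is the thickness-weighted harmonic mean.
Total thickness L = 6.77 + 7.79 + 13.6 + 11.8 = 39.96 m.
Σ(b_i/K_i) = 6.77/0.00693 + 7.79/0.285 + 13.6/632 + 11.8/84.1 = 1004 d.
K_eq = L / Σ(b_i/K_i) = 39.96 / 1004 = 0.03978 m/day.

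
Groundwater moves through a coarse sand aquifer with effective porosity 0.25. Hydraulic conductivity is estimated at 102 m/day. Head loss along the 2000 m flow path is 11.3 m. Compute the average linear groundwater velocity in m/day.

2.31

Hydraulic gradient i = Δh / L = 11.3 / 2000 = 0.005650.
Darcy flux q = K · i = 102.0 × 0.005650 = 0.5763 m/day.
Seepage velocity v = q / n_e = 0.5763 / 0.25 = 2.305 m/day.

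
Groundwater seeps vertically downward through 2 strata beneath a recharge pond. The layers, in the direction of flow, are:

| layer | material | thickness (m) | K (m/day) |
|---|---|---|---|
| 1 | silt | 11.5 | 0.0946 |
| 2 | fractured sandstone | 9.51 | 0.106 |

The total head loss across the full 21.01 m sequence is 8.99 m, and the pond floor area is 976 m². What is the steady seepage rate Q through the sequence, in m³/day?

Flow is perpendicular to layering, so the layers act in series and the equivalent K is the thickness-weighted harmonic mean.
Total thickness L = 11.5 + 9.51 = 21.01 m.
Σ(b_i/K_i) = 11.5/0.0946 + 9.51/0.106 = 211.3 d.
K_eq = L / Σ(b_i/K_i) = 21.01 / 211.3 = 0.09944 m/day.
Q = K_eq · A · (Δh/L) = 0.09944 × 976 × (8.99/21.01) = 41.53 m³/day.

41.5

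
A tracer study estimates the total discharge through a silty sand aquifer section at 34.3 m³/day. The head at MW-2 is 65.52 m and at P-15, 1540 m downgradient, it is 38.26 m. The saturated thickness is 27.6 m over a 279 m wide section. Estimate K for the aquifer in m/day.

Cross-sectional area A = 279 × 27.6 = 7700 m².
Hydraulic gradient i = (65.52 − 38.26) / 1540 = 27.26 / 1540 = 0.01770.
From Q = K·A·i, K = Q / (A·i) = 34.3 / (7700 × 0.01770) = 0.2516 m/day.

0.252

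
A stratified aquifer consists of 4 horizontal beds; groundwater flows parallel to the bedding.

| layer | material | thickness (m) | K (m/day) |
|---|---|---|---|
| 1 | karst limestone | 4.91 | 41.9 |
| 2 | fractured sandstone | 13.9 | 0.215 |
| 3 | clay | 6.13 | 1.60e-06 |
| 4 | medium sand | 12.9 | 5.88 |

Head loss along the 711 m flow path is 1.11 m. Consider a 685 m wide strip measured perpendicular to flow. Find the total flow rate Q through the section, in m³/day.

Flow is parallel to layering, so each bed carries its own Darcy discharge and the transmissivities add.
Σ(K_i·b_i) = 41.9×4.91 + 0.215×13.9 + 1.60e-06×6.13 + 5.88×12.9 = 284.6 m²/day.
Hydraulic gradient i = Δh / L = 1.11 / 711 = 0.001561.
Q = Σ(K_i·b_i) · W · i = 284.6 × 685 × 0.001561 = 304.3 m³/day.

304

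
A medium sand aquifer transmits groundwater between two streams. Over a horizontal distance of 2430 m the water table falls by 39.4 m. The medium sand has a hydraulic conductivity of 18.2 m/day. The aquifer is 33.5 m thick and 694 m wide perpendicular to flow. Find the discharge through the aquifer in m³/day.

Cross-sectional area A = 694 × 33.5 = 23249 m².
Hydraulic gradient i = Δh / L = 39.4 / 2430 = 0.01621.
Darcy's law: Q = K · A · i = 18.20 × 23249 × 0.01621 = 6861 m³/day.

6860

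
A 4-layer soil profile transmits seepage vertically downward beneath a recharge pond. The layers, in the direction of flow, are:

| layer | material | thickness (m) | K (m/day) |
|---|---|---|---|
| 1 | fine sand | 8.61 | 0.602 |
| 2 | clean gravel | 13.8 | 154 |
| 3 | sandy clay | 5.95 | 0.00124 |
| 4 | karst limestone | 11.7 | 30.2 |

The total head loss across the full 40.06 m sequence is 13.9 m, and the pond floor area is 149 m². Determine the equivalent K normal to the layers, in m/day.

0.00832

Flow is perpendicular to layering, so the layers act in series and the equivalent K is the thickness-weighted harmonic mean.
Total thickness L = 8.61 + 13.8 + 5.95 + 11.7 = 40.06 m.
Σ(b_i/K_i) = 8.61/0.602 + 13.8/154 + 5.95/0.00124 + 11.7/30.2 = 4813 d.
K_eq = L / Σ(b_i/K_i) = 40.06 / 4813 = 0.008323 m/day.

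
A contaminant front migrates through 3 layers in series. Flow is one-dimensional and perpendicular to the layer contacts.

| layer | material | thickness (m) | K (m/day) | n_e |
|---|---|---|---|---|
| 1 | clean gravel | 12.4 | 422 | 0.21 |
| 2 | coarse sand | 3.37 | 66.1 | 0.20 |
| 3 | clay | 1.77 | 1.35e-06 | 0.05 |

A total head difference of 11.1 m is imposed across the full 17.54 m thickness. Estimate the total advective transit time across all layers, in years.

1090

With flow normal to the layers, continuity requires the same specific discharge q through every layer.
Σ(b_i/K_i) = 12.4/422 + 3.37/66.1 + 1.77/1.35e-06 = 1.311e+06 d.
q = Δh / Σ(b_i/K_i) = 11.1 / 1.311e+06 = 8.466e-06 m/day.
In each layer the seepage velocity is v_i = q/n_i, so the layer transit time is t_i = b_i·n_i / q:
  layer 1 (clean gravel): t_1 = 12.4 × 0.21 / 8.466e-06 = 3.076e+05 d
  layer 2 (coarse sand): t_2 = 3.37 × 0.20 / 8.466e-06 = 79612 d
  layer 3 (clay): t_3 = 1.77 × 0.05 / 8.466e-06 = 10453 d
Total t = Σ t_i = 3.976e+05 days = 1089 years.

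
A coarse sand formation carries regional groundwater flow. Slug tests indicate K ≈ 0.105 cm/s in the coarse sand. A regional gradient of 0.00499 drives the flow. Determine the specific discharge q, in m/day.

0.453

Convert K: 0.105 cm/s × 864 = 90.72 m/day.
Hydraulic gradient i = 0.00499.
Specific discharge q = K · i = 90.72 × 0.004990 = 0.4527 m/day.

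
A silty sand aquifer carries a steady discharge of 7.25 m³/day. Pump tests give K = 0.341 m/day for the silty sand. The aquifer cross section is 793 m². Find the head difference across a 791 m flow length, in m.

21.2

From Q = K·A·i, i = Q / (K·A) = 7.25 / (0.3410 × 793.0) = 0.02681.
Head loss Δh = i · L = 0.02681 × 791 = 21.21 m.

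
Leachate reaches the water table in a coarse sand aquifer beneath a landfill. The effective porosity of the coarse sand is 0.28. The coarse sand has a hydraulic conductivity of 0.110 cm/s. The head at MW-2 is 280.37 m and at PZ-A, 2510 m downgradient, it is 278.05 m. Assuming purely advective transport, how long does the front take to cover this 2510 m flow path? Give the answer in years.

Convert K: 0.110 cm/s × 864 = 95.04 m/day.
Hydraulic gradient i = (280.37 − 278.05) / 2510 = 2.32 / 2510 = 0.0009243.
Darcy flux q = K · i = 95.04 × 0.0009243 = 0.08785 m/day.
Seepage velocity v = q / n_e = 0.08785 / 0.28 = 0.3137 m/day.
Travel time t = L / v = 2510 / 0.3137 = 8000 days = 21.90 years.

21.9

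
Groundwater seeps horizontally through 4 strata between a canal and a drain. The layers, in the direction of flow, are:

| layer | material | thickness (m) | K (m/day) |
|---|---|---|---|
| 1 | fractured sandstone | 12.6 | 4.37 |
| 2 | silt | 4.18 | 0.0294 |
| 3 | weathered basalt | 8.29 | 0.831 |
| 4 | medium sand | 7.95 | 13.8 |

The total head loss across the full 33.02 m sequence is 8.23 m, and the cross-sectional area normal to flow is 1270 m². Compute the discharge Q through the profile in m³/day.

Flow is perpendicular to layering, so the layers act in series and the equivalent K is the thickness-weighted harmonic mean.
Total thickness L = 12.6 + 4.18 + 8.29 + 7.95 = 33.02 m.
Σ(b_i/K_i) = 12.6/4.37 + 4.18/0.0294 + 8.29/0.831 + 7.95/13.8 = 155.6 d.
K_eq = L / Σ(b_i/K_i) = 33.02 / 155.6 = 0.2122 m/day.
Q = K_eq · A · (Δh/L) = 0.2122 × 1270 × (8.23/33.02) = 67.17 m³/day.

67.2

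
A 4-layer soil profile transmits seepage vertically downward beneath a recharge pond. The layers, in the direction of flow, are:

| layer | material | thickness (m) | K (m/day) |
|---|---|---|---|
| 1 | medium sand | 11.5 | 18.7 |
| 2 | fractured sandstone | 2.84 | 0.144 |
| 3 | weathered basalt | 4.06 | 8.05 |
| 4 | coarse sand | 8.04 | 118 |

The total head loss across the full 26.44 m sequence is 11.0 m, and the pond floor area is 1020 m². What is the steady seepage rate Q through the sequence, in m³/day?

Flow is perpendicular to layering, so the layers act in series and the equivalent K is the thickness-weighted harmonic mean.
Total thickness L = 11.5 + 2.84 + 4.06 + 8.04 = 26.44 m.
Σ(b_i/K_i) = 11.5/18.7 + 2.84/0.144 + 4.06/8.05 + 8.04/118 = 20.91 d.
K_eq = L / Σ(b_i/K_i) = 26.44 / 20.91 = 1.264 m/day.
Q = K_eq · A · (Δh/L) = 1.264 × 1020 × (11.0/26.44) = 536.6 m³/day.

537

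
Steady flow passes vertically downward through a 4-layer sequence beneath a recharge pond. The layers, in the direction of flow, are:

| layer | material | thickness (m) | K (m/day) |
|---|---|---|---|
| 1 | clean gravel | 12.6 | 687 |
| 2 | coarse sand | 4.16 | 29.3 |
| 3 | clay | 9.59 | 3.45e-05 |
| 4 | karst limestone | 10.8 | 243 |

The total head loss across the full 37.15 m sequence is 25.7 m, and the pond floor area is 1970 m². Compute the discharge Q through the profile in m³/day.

0.182

Flow is perpendicular to layering, so the layers act in series and the equivalent K is the thickness-weighted harmonic mean.
Total thickness L = 12.6 + 4.16 + 9.59 + 10.8 = 37.15 m.
Σ(b_i/K_i) = 12.6/687 + 4.16/29.3 + 9.59/3.45e-05 + 10.8/243 = 2.780e+05 d.
K_eq = L / Σ(b_i/K_i) = 37.15 / 2.780e+05 = 0.0001336 m/day.
Q = K_eq · A · (Δh/L) = 0.0001336 × 1970 × (25.7/37.15) = 0.1821 m³/day.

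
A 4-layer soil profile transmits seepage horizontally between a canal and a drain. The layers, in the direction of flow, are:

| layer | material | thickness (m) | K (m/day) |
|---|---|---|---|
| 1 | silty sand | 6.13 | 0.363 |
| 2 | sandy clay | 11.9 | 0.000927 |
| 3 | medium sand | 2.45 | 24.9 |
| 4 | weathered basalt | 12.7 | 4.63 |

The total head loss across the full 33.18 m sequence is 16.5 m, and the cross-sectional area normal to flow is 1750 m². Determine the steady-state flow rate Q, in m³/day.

2.25

Flow is perpendicular to layering, so the layers act in series and the equivalent K is the thickness-weighted harmonic mean.
Total thickness L = 6.13 + 11.9 + 2.45 + 12.7 = 33.18 m.
Σ(b_i/K_i) = 6.13/0.363 + 11.9/0.000927 + 2.45/24.9 + 12.7/4.63 = 12857 d.
K_eq = L / Σ(b_i/K_i) = 33.18 / 12857 = 0.002581 m/day.
Q = K_eq · A · (Δh/L) = 0.002581 × 1750 × (16.5/33.18) = 2.246 m³/day.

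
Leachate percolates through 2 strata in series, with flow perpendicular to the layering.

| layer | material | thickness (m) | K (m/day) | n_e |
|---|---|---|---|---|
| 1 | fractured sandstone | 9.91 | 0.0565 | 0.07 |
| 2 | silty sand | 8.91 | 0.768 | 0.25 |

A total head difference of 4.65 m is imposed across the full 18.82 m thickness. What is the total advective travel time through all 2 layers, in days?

With flow normal to the layers, continuity requires the same specific discharge q through every layer.
Σ(b_i/K_i) = 9.91/0.0565 + 8.91/0.768 = 187.0 d.
q = Δh / Σ(b_i/K_i) = 4.65 / 187.0 = 0.02487 m/day.
In each layer the seepage velocity is v_i = q/n_i, so the layer transit time is t_i = b_i·n_i / q:
  layer 1 (fractured sandstone): t_1 = 9.91 × 0.07 / 0.02487 = 27.90 d
  layer 2 (silty sand): t_2 = 8.91 × 0.25 / 0.02487 = 89.58 d
Total t = Σ t_i = 117.5 days.

117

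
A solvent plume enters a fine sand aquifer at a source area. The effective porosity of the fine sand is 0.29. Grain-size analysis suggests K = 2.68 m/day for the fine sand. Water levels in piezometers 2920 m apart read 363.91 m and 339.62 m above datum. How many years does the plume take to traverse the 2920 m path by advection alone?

Hydraulic gradient i = (363.91 − 339.62) / 2920 = 24.29 / 2920 = 0.008318.
Darcy flux q = K · i = 2.680 × 0.008318 = 0.02229 m/day.
Seepage velocity v = q / n_e = 0.02229 / 0.29 = 0.07687 m/day.
Travel time t = L / v = 2920 / 0.07687 = 37984 days = 104.0 years.

104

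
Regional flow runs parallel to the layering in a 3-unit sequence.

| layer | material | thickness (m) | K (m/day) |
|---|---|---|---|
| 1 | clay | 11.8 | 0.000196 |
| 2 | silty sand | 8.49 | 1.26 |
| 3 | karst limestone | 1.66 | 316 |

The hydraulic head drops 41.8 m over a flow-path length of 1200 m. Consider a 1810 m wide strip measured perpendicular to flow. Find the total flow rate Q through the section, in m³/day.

33700

Flow is parallel to layering, so each bed carries its own Darcy discharge and the transmissivities add.
Σ(K_i·b_i) = 0.000196×11.8 + 1.26×8.49 + 316×1.66 = 535.3 m²/day.
Hydraulic gradient i = Δh / L = 41.8 / 1200 = 0.03483.
Q = Σ(K_i·b_i) · W · i = 535.3 × 1810 × 0.03483 = 33747 m³/day.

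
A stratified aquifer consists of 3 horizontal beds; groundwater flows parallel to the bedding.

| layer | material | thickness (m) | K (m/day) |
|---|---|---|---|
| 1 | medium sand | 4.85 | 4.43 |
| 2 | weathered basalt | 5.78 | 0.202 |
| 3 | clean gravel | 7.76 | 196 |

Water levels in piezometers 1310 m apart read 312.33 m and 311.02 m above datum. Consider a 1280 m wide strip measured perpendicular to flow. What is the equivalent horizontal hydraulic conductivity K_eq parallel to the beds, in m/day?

Flow is parallel to layering, so each bed carries its own Darcy discharge and the transmissivities add.
Σ(K_i·b_i) = 4.43×4.85 + 0.202×5.78 + 196×7.76 = 1544 m²/day.
Total thickness b = 18.39 m, so K_eq = Σ(K_i·b_i)/b = 83.94 m/day.

83.9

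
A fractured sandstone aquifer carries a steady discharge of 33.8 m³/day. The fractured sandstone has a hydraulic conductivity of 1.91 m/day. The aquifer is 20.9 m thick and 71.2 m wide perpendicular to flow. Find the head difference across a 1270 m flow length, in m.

Cross-sectional area A = 71.2 × 20.9 = 1488 m².
From Q = K·A·i, i = Q / (K·A) = 33.8 / (1.910 × 1488) = 0.01189.
Head loss Δh = i · L = 0.01189 × 1270 = 15.10 m.

15.1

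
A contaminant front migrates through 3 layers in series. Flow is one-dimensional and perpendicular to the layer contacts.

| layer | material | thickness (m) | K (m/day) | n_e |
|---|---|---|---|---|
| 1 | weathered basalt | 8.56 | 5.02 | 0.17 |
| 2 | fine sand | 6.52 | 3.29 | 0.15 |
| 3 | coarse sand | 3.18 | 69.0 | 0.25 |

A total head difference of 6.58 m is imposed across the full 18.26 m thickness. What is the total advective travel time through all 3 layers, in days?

With flow normal to the layers, continuity requires the same specific discharge q through every layer.
Σ(b_i/K_i) = 8.56/5.02 + 6.52/3.29 + 3.18/69.0 = 3.733 d.
q = Δh / Σ(b_i/K_i) = 6.58 / 3.733 = 1.763 m/day.
In each layer the seepage velocity is v_i = q/n_i, so the layer transit time is t_i = b_i·n_i / q:
  layer 1 (weathered basalt): t_1 = 8.56 × 0.17 / 1.763 = 0.8256 d
  layer 2 (fine sand): t_2 = 6.52 × 0.15 / 1.763 = 0.5548 d
  layer 3 (coarse sand): t_3 = 3.18 × 0.25 / 1.763 = 0.4510 d
Total t = Σ t_i = 1.831 days.

1.83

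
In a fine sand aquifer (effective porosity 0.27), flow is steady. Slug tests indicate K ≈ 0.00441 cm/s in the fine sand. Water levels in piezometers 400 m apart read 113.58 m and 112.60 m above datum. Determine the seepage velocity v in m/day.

0.0346

Convert K: 0.00441 cm/s × 864 = 3.810 m/day.
Hydraulic gradient i = (113.58 − 112.60) / 400 = 0.98 / 400 = 0.002450.
Darcy flux q = K · i = 3.810 × 0.002450 = 0.009335 m/day.
Seepage velocity v = q / n_e = 0.009335 / 0.27 = 0.03457 m/day.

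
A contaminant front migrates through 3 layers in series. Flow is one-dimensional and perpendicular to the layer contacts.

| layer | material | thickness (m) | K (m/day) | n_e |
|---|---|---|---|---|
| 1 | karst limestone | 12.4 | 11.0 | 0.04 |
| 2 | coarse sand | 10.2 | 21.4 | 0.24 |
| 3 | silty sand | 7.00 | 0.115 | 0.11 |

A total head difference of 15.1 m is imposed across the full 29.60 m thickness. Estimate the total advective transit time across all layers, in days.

With flow normal to the layers, continuity requires the same specific discharge q through every layer.
Σ(b_i/K_i) = 12.4/11.0 + 10.2/21.4 + 7.00/0.115 = 62.47 d.
q = Δh / Σ(b_i/K_i) = 15.1 / 62.47 = 0.2417 m/day.
In each layer the seepage velocity is v_i = q/n_i, so the layer transit time is t_i = b_i·n_i / q:
  layer 1 (karst limestone): t_1 = 12.4 × 0.04 / 0.2417 = 2.052 d
  layer 2 (coarse sand): t_2 = 10.2 × 0.24 / 0.2417 = 10.13 d
  layer 3 (silty sand): t_3 = 7.00 × 0.11 / 0.2417 = 3.186 d
Total t = Σ t_i = 15.37 days.

15.4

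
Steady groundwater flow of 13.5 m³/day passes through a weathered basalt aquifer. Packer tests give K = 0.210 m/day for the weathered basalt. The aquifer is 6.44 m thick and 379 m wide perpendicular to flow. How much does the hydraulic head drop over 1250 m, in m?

Cross-sectional area A = 379 × 6.44 = 2441 m².
From Q = K·A·i, i = Q / (K·A) = 13.5 / (0.2100 × 2441) = 0.02634.
Head loss Δh = i · L = 0.02634 × 1250 = 32.92 m.

32.9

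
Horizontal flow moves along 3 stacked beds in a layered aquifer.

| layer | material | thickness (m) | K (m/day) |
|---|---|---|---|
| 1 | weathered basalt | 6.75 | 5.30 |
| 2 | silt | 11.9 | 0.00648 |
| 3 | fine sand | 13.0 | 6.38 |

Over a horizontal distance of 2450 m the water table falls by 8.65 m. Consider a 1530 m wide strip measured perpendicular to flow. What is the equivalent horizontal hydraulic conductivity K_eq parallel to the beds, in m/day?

Flow is parallel to layering, so each bed carries its own Darcy discharge and the transmissivities add.
Σ(K_i·b_i) = 5.30×6.75 + 0.00648×11.9 + 6.38×13.0 = 118.8 m²/day.
Total thickness b = 31.65 m, so K_eq = Σ(K_i·b_i)/b = 3.753 m/day.

3.75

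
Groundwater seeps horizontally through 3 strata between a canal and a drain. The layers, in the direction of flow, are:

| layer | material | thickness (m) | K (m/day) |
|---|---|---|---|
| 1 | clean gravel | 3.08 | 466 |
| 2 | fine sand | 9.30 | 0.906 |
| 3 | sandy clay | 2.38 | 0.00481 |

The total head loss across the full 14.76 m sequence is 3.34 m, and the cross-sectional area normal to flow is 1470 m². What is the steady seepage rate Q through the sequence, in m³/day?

9.72

Flow is perpendicular to layering, so the layers act in series and the equivalent K is the thickness-weighted harmonic mean.
Total thickness L = 3.08 + 9.30 + 2.38 = 14.76 m.
Σ(b_i/K_i) = 3.08/466 + 9.30/0.906 + 2.38/0.00481 = 505.1 d.
K_eq = L / Σ(b_i/K_i) = 14.76 / 505.1 = 0.02922 m/day.
Q = K_eq · A · (Δh/L) = 0.02922 × 1470 × (3.34/14.76) = 9.721 m³/day.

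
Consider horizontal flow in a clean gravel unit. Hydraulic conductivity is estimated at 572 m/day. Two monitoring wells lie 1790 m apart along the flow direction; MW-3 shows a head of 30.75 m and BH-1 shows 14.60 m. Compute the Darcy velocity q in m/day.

Hydraulic gradient i = (30.75 − 14.60) / 1790 = 16.15 / 1790 = 0.009022.
Specific discharge q = K · i = 572.0 × 0.009022 = 5.161 m/day.

5.16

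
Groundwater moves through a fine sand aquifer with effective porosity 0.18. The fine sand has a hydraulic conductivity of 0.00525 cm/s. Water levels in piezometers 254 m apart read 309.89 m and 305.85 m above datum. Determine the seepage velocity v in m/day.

Convert K: 0.00525 cm/s × 864 = 4.536 m/day.
Hydraulic gradient i = (309.89 − 305.85) / 254 = 4.04 / 254 = 0.01591.
Darcy flux q = K · i = 4.536 × 0.01591 = 0.07215 m/day.
Seepage velocity v = q / n_e = 0.07215 / 0.18 = 0.4008 m/day.

0.401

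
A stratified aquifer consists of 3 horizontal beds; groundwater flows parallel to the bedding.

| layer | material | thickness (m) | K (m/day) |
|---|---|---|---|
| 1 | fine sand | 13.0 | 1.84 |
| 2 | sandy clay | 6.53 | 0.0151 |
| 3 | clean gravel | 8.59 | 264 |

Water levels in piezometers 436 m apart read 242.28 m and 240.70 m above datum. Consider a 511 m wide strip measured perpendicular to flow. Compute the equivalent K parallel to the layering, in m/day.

81.5

Flow is parallel to layering, so each bed carries its own Darcy discharge and the transmissivities add.
Σ(K_i·b_i) = 1.84×13.0 + 0.0151×6.53 + 264×8.59 = 2292 m²/day.
Total thickness b = 28.12 m, so K_eq = Σ(K_i·b_i)/b = 81.50 m/day.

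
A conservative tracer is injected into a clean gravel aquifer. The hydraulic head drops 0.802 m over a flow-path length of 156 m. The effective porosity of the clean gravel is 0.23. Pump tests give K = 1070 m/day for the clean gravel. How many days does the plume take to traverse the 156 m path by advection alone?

6.52

Hydraulic gradient i = Δh / L = 0.802 / 156 = 0.005141.
Darcy flux q = K · i = 1070 × 0.005141 = 5.501 m/day.
Seepage velocity v = q / n_e = 5.501 / 0.23 = 23.92 m/day.
Travel time t = L / v = 156 / 23.92 = 6.523 days.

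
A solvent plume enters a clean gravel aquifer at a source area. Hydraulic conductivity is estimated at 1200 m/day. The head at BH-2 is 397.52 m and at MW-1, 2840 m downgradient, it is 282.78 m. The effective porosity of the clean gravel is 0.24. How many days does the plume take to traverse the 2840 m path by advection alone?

Hydraulic gradient i = (397.52 − 282.78) / 2840 = 114.74 / 2840 = 0.04040.
Darcy flux q = K · i = 1200 × 0.04040 = 48.48 m/day.
Seepage velocity v = q / n_e = 48.48 / 0.24 = 202.0 m/day.
Travel time t = L / v = 2840 / 202.0 = 14.06 days.

14.1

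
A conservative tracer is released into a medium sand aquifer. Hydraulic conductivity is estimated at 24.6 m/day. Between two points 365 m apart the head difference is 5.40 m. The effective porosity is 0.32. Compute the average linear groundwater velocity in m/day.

Hydraulic gradient i = Δh / L = 5.40 / 365 = 0.01479.
Darcy flux q = K · i = 24.60 × 0.01479 = 0.3639 m/day.
Seepage velocity v = q / n_e = 0.3639 / 0.32 = 1.137 m/day.

1.14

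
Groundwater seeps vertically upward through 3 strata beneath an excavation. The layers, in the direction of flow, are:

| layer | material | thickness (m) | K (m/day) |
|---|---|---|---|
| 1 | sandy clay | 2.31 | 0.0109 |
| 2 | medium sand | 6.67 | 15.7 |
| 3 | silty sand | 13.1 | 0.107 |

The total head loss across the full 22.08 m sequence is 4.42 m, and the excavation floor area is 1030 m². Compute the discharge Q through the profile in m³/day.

Flow is perpendicular to layering, so the layers act in series and the equivalent K is the thickness-weighted harmonic mean.
Total thickness L = 2.31 + 6.67 + 13.1 = 22.08 m.
Σ(b_i/K_i) = 2.31/0.0109 + 6.67/15.7 + 13.1/0.107 = 334.8 d.
K_eq = L / Σ(b_i/K_i) = 22.08 / 334.8 = 0.06595 m/day.
Q = K_eq · A · (Δh/L) = 0.06595 × 1030 × (4.42/22.08) = 13.60 m³/day.

13.6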